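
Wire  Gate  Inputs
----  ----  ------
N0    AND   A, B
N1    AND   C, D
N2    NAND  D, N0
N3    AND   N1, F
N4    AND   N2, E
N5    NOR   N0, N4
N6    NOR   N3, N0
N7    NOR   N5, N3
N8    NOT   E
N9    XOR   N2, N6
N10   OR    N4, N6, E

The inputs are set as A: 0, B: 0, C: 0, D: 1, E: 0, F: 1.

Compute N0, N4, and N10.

N0 = A AND B = 0 AND 0 = 0
N1 = C AND D = 0 AND 1 = 0
N2 = D NAND N0 = 1 NAND 0 = 1
N3 = N1 AND F = 0 AND 1 = 0
N4 = N2 AND E = 1 AND 0 = 0
N6 = N3 NOR N0 = 0 NOR 0 = 1
N10 = N4 OR N6 OR E = 0 OR 1 OR 0 = 1

N0 = 0, N4 = 0, N10 = 1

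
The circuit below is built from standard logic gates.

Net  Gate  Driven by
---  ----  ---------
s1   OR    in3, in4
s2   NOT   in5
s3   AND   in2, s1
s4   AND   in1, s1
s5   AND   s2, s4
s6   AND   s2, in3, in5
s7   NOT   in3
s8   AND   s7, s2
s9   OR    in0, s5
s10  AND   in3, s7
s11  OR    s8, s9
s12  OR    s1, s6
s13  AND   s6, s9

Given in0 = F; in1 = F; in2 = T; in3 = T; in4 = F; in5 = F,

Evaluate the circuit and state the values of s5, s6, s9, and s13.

s5 = F  s6 = F  s9 = F  s13 = F

s1 = in3 OR in4 = T OR F = T
s2 = NOT in5 = NOT F = T
s4 = in1 AND s1 = F AND T = F
s5 = s2 AND s4 = T AND F = F
s6 = s2 AND in3 AND in5 = T AND T AND F = F
s9 = in0 OR s5 = F OR F = F
s13 = s6 AND s9 = F AND F = F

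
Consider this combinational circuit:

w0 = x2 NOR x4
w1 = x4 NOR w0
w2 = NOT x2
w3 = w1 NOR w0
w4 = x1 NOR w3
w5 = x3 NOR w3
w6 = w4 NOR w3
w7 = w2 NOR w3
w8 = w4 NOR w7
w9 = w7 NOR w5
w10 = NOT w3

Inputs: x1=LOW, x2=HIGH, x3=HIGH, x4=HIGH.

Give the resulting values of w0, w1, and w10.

w0 = LOW, w1 = LOW, w10 = LOW

w0 = x2 NOR x4 = HIGH NOR HIGH = LOW
w1 = x4 NOR w0 = HIGH NOR LOW = LOW
w3 = w1 NOR w0 = LOW NOR LOW = HIGH
w10 = NOT w3 = NOT HIGH = LOW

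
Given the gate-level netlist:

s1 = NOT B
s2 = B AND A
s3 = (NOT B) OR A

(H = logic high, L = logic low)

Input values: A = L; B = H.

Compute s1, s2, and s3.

s1 = NOT H = L
s2 = H AND L = L
s3 = (NOT H) OR L = L

s1 = L, s2 = L, s3 = L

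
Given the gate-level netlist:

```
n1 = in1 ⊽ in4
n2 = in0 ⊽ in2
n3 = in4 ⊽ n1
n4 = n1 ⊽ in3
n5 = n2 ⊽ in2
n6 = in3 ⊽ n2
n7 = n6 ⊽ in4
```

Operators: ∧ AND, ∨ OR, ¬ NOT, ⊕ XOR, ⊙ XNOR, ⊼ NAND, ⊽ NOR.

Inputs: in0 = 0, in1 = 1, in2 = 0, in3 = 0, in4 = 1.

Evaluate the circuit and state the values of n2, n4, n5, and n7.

n2 = 1, n4 = 1, n5 = 0, n7 = 0

n1 = in1 NOR in4 = 1 NOR 1 = 0
n2 = in0 NOR in2 = 0 NOR 0 = 1
n4 = n1 NOR in3 = 0 NOR 0 = 1
n5 = n2 NOR in2 = 1 NOR 0 = 0
n6 = in3 NOR n2 = 0 NOR 1 = 0
n7 = n6 NOR in4 = 0 NOR 1 = 0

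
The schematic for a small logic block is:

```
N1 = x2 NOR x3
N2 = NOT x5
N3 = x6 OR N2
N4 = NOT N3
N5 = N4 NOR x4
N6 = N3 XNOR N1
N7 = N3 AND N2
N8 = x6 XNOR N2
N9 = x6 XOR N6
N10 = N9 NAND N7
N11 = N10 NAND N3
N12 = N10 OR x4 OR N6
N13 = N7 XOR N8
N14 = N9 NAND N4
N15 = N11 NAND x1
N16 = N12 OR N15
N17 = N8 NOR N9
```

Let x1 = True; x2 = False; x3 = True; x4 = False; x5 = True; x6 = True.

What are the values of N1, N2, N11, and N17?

N1 = False; N2 = False; N11 = False; N17 = False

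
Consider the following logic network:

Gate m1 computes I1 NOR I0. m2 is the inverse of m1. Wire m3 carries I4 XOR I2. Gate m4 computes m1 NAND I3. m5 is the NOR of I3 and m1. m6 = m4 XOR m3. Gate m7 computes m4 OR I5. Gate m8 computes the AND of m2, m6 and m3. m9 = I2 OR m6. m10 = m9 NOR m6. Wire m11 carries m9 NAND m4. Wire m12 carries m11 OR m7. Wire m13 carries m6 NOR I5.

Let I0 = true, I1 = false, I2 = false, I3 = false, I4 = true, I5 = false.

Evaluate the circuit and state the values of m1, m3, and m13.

m1 = I1 NOR I0 = false NOR true = false
m3 = I4 XOR I2 = true XOR false = true
m4 = m1 NAND I3 = false NAND false = true
m6 = m4 XOR m3 = true XOR true = false
m13 = m6 NOR I5 = false NOR false = true

m1 = false; m3 = true; m13 = true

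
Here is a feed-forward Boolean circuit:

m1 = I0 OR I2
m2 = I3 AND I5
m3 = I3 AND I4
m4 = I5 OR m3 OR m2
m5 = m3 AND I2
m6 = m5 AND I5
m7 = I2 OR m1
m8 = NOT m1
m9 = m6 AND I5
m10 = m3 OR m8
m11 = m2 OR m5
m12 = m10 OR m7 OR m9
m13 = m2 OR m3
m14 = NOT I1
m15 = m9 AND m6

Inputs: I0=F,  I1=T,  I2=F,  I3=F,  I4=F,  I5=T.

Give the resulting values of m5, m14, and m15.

m3 = I3 AND I4 = F AND F = F
m5 = m3 AND I2 = F AND F = F
m6 = m5 AND I5 = F AND T = F
m9 = m6 AND I5 = F AND T = F
m14 = NOT I1 = NOT T = F
m15 = m9 AND m6 = F AND F = F

m5 = F, m14 = F, m15 = F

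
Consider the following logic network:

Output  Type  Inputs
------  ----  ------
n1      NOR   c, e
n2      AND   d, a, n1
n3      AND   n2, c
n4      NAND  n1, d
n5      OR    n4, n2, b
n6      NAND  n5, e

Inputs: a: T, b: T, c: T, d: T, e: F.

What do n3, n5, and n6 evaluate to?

n3 = F; n5 = T; n6 = T

n1 = c NOR e = T NOR F = F
n2 = d AND a AND n1 = T AND T AND F = F
n3 = n2 AND c = F AND T = F
n4 = n1 NAND d = F NAND T = T
n5 = n4 OR n2 OR b = T OR F OR T = T
n6 = n5 NAND e = T NAND F = T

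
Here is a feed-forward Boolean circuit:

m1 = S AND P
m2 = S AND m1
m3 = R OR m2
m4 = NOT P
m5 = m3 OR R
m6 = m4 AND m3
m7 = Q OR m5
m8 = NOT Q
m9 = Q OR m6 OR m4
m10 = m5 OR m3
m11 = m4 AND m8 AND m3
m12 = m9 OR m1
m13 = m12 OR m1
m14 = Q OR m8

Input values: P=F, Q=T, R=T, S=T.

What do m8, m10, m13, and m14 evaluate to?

m1 = S AND P = T AND F = F
m2 = S AND m1 = T AND F = F
m3 = R OR m2 = T OR F = T
m4 = NOT P = NOT F = T
m5 = m3 OR R = T OR T = T
m6 = m4 AND m3 = T AND T = T
m8 = NOT Q = NOT T = F
m9 = Q OR m6 OR m4 = T OR T OR T = T
m10 = m5 OR m3 = T OR T = T
m12 = m9 OR m1 = T OR F = T
m13 = m12 OR m1 = T OR F = T
m14 = Q OR m8 = T OR F = T

m8 = F, m10 = T, m13 = T, m14 = T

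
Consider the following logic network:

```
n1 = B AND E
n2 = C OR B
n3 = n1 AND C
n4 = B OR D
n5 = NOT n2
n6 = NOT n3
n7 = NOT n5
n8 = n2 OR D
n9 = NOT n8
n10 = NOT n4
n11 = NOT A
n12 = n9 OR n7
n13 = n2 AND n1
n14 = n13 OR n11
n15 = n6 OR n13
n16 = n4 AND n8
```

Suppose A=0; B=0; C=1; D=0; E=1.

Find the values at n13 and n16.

n13 = 0; n16 = 0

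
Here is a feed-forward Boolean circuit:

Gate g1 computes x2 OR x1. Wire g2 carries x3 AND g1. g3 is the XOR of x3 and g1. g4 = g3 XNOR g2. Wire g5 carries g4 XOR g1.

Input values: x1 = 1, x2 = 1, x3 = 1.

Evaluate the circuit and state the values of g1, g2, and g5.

g1 = 1  g2 = 1  g5 = 1

g1 = x2 OR x1 = 1 OR 1 = 1
g2 = x3 AND g1 = 1 AND 1 = 1
g3 = x3 XOR g1 = 1 XOR 1 = 0
g4 = g3 XNOR g2 = 0 XNOR 1 = 0
g5 = g4 XOR g1 = 0 XOR 1 = 1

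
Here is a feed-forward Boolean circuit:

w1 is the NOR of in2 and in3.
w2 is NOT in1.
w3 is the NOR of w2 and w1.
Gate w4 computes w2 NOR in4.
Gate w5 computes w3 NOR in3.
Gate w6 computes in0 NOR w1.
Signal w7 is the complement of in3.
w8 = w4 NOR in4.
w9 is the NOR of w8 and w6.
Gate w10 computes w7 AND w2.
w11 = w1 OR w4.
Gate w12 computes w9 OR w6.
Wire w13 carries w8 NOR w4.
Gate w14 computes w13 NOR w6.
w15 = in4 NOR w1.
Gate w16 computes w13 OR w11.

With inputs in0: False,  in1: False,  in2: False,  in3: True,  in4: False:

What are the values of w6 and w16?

w6 = True; w16 = False

w1 = in2 NOR in3 = False NOR True = False
w2 = NOT in1 = NOT False = True
w4 = w2 NOR in4 = True NOR False = False
w6 = in0 NOR w1 = False NOR False = True
w8 = w4 NOR in4 = False NOR False = True
w11 = w1 OR w4 = False OR False = False
w13 = w8 NOR w4 = True NOR False = False
w16 = w13 OR w11 = False OR False = False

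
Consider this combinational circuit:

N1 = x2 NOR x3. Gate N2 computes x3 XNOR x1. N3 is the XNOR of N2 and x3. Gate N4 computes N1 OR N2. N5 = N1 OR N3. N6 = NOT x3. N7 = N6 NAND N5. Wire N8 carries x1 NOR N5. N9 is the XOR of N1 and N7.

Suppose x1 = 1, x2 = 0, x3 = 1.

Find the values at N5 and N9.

N5 = 1, N9 = 1

N1 = x2 NOR x3 = 0 NOR 1 = 0
N2 = x3 XNOR x1 = 1 XNOR 1 = 1
N3 = N2 XNOR x3 = 1 XNOR 1 = 1
N5 = N1 OR N3 = 0 OR 1 = 1
N6 = NOT x3 = NOT 1 = 0
N7 = N6 NAND N5 = 0 NAND 1 = 1
N9 = N1 XOR N7 = 0 XOR 1 = 1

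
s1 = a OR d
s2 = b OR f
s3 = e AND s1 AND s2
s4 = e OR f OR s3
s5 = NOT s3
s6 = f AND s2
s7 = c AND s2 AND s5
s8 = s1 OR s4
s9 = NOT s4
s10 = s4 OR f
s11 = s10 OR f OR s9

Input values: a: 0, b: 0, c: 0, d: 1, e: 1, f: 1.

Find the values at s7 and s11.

s7 = 0, s11 = 1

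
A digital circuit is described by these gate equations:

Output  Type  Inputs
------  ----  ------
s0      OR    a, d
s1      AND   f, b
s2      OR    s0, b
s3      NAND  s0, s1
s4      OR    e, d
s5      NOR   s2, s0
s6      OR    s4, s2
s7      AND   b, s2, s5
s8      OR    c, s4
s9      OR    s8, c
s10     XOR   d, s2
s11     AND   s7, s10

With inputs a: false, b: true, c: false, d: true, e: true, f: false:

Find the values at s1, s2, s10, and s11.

s0 = a OR d = false OR true = true
s1 = f AND b = false AND true = false
s2 = s0 OR b = true OR true = true
s5 = s2 NOR s0 = true NOR true = false
s7 = b AND s2 AND s5 = true AND true AND false = false
s10 = d XOR s2 = true XOR true = false
s11 = s7 AND s10 = false AND false = false

s1 = false, s2 = true, s10 = false, s11 = false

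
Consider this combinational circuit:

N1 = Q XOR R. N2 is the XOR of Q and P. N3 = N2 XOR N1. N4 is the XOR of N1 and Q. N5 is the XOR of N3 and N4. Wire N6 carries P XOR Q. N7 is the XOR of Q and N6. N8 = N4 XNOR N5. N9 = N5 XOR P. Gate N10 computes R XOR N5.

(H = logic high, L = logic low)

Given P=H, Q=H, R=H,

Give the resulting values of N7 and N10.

N7 = H, N10 = L

N1 = Q XOR R = H XOR H = L
N2 = Q XOR P = H XOR H = L
N3 = N2 XOR N1 = L XOR L = L
N4 = N1 XOR Q = L XOR H = H
N5 = N3 XOR N4 = L XOR H = H
N6 = P XOR Q = H XOR H = L
N7 = Q XOR N6 = H XOR L = H
N10 = R XOR N5 = H XOR H = L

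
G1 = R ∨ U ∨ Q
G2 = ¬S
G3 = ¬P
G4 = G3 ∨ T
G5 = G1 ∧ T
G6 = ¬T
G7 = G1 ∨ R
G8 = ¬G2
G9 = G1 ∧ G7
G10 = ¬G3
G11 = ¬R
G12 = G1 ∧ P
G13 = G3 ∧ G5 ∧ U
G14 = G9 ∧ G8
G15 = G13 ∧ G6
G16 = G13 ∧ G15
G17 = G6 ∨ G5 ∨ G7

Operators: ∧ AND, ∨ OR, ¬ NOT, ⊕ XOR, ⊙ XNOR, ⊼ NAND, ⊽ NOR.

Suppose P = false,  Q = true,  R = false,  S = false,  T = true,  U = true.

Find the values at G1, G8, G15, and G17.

G1 = true, G8 = false, G15 = false, G17 = true

G1 = R OR U OR Q = false OR true OR true = true
G2 = NOT S = NOT false = true
G3 = NOT P = NOT false = true
G5 = G1 AND T = true AND true = true
G6 = NOT T = NOT true = false
G7 = G1 OR R = true OR false = true
G8 = NOT G2 = NOT true = false
G13 = G3 AND G5 AND U = true AND true AND true = true
G15 = G13 AND G6 = true AND false = false
G17 = G6 OR G5 OR G7 = false OR true OR true = true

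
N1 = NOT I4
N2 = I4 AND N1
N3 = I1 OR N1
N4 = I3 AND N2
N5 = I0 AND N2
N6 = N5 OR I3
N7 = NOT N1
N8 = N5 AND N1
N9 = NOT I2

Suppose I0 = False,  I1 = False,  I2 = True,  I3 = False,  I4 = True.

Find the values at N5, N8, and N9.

N5 = False, N8 = False, N9 = False

N1 = NOT I4 = NOT True = False
N2 = I4 AND N1 = True AND False = False
N5 = I0 AND N2 = False AND False = False
N8 = N5 AND N1 = False AND False = False
N9 = NOT I2 = NOT True = False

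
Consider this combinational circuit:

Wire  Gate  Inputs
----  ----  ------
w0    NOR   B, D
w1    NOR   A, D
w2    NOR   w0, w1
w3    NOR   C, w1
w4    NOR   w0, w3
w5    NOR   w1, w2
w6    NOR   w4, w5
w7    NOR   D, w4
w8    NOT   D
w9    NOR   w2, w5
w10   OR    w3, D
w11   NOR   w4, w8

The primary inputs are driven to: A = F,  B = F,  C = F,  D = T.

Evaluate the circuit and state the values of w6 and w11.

w0 = B NOR D = F NOR T = F
w1 = A NOR D = F NOR T = F
w2 = w0 NOR w1 = F NOR F = T
w3 = C NOR w1 = F NOR F = T
w4 = w0 NOR w3 = F NOR T = F
w5 = w1 NOR w2 = F NOR T = F
w6 = w4 NOR w5 = F NOR F = T
w8 = NOT D = NOT T = F
w11 = w4 NOR w8 = F NOR F = T

w6 = T, w11 = T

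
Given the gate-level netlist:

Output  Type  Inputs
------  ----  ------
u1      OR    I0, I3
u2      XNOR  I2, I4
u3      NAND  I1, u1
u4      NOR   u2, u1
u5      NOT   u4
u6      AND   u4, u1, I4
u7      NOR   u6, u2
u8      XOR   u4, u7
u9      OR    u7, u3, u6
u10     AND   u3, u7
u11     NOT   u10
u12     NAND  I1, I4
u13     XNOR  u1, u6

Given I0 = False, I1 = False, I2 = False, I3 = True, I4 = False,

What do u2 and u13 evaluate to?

u2 = True; u13 = False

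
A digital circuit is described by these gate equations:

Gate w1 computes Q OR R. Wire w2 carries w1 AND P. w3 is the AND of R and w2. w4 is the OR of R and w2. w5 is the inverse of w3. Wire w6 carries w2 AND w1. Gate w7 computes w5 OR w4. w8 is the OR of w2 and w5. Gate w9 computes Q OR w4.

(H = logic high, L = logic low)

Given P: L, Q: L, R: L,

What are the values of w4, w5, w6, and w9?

w4 = L, w5 = H, w6 = L, w9 = L

w1 = Q OR R = L OR L = L
w2 = w1 AND P = L AND L = L
w3 = R AND w2 = L AND L = L
w4 = R OR w2 = L OR L = L
w5 = NOT w3 = NOT L = H
w6 = w2 AND w1 = L AND L = L
w9 = Q OR w4 = L OR L = L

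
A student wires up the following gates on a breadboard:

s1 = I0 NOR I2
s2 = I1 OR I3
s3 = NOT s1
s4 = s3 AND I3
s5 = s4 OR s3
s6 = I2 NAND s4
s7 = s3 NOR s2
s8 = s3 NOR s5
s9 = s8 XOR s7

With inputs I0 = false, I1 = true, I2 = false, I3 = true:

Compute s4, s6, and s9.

s1 = I0 NOR I2 = false NOR false = true
s2 = I1 OR I3 = true OR true = true
s3 = NOT s1 = NOT true = false
s4 = s3 AND I3 = false AND true = false
s5 = s4 OR s3 = false OR false = false
s6 = I2 NAND s4 = false NAND false = true
s7 = s3 NOR s2 = false NOR true = false
s8 = s3 NOR s5 = false NOR false = true
s9 = s8 XOR s7 = true XOR false = true

s4 = false, s6 = true, s9 = true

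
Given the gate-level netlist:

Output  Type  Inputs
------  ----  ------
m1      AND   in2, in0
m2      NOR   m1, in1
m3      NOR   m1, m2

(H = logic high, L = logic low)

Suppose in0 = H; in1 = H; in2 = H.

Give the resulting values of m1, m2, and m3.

m1 = H, m2 = L, m3 = L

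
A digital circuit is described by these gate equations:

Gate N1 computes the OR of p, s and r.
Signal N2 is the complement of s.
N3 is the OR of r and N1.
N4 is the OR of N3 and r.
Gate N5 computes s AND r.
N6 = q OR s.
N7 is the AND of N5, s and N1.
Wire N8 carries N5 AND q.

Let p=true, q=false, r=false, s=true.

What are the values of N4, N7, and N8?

N4 = true; N7 = false; N8 = false

N1 = p OR s OR r = true OR true OR false = true
N3 = r OR N1 = false OR true = true
N4 = N3 OR r = true OR false = true
N5 = s AND r = true AND false = false
N7 = N5 AND s AND N1 = false AND true AND true = false
N8 = N5 AND q = false AND false = false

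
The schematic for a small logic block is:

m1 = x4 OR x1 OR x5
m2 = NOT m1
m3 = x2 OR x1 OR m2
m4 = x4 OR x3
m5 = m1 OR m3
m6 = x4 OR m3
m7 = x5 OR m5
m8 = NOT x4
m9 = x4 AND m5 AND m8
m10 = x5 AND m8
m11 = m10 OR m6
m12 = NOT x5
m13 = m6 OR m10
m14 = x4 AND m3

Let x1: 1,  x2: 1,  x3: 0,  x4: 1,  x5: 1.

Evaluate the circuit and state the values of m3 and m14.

m1 = x4 OR x1 OR x5 = 1 OR 1 OR 1 = 1
m2 = NOT m1 = NOT 1 = 0
m3 = x2 OR x1 OR m2 = 1 OR 1 OR 0 = 1
m14 = x4 AND m3 = 1 AND 1 = 1

m3 = 1; m14 = 1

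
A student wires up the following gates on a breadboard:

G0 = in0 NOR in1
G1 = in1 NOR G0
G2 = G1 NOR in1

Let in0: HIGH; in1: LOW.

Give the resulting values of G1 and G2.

G1 = HIGH, G2 = LOW

G0 = in0 NOR in1 = HIGH NOR LOW = LOW
G1 = in1 NOR G0 = LOW NOR LOW = HIGH
G2 = G1 NOR in1 = HIGH NOR LOW = LOW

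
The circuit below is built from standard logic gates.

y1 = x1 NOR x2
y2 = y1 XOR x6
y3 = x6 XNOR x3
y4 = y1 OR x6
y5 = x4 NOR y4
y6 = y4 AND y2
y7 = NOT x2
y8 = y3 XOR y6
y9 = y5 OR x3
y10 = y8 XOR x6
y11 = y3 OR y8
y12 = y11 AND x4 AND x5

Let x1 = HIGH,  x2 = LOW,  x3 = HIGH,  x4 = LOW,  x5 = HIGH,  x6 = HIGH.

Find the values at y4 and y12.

y4 = HIGH  y12 = LOW

y1 = x1 NOR x2 = HIGH NOR LOW = LOW
y2 = y1 XOR x6 = LOW XOR HIGH = HIGH
y3 = x6 XNOR x3 = HIGH XNOR HIGH = HIGH
y4 = y1 OR x6 = LOW OR HIGH = HIGH
y6 = y4 AND y2 = HIGH AND HIGH = HIGH
y8 = y3 XOR y6 = HIGH XOR HIGH = LOW
y11 = y3 OR y8 = HIGH OR LOW = HIGH
y12 = y11 AND x4 AND x5 = HIGH AND LOW AND HIGH = LOW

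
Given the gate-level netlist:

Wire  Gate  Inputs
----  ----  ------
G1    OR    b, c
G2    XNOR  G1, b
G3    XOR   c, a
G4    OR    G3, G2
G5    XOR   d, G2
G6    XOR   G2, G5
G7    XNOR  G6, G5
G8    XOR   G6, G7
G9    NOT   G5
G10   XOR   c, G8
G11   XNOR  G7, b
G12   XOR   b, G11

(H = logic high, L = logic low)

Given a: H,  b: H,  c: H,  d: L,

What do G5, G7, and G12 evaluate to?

G1 = b OR c = H OR H = H
G2 = G1 XNOR b = H XNOR H = H
G5 = d XOR G2 = L XOR H = H
G6 = G2 XOR G5 = H XOR H = L
G7 = G6 XNOR G5 = L XNOR H = L
G11 = G7 XNOR b = L XNOR H = L
G12 = b XOR G11 = H XOR L = H

G5 = H, G7 = L, G12 = H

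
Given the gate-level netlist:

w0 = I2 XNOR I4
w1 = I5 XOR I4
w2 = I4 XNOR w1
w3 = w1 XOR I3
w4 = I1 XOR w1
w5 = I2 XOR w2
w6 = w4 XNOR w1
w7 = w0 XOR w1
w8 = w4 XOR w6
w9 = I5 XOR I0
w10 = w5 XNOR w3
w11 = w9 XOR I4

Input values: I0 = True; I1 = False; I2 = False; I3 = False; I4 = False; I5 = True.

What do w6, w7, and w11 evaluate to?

w6 = True, w7 = False, w11 = False

w0 = I2 XNOR I4 = False XNOR False = True
w1 = I5 XOR I4 = True XOR False = True
w4 = I1 XOR w1 = False XOR True = True
w6 = w4 XNOR w1 = True XNOR True = True
w7 = w0 XOR w1 = True XOR True = False
w9 = I5 XOR I0 = True XOR True = False
w11 = w9 XOR I4 = False XOR False = False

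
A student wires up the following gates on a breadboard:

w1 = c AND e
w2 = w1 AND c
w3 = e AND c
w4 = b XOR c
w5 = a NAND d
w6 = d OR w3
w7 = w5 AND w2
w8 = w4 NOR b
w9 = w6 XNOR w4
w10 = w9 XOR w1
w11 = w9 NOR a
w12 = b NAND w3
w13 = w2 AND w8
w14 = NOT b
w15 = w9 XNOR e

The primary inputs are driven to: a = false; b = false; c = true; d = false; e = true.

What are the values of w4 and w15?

w4 = true; w15 = true

w3 = e AND c = true AND true = true
w4 = b XOR c = false XOR true = true
w6 = d OR w3 = false OR true = true
w9 = w6 XNOR w4 = true XNOR true = true
w15 = w9 XNOR e = true XNOR true = true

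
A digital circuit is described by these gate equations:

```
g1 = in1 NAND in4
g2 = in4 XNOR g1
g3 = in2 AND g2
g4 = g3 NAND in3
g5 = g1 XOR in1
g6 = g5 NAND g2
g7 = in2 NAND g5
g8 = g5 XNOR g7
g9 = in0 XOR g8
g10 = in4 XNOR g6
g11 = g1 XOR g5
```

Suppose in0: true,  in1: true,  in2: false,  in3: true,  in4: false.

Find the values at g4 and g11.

g4 = true, g11 = true

g1 = in1 NAND in4 = true NAND false = true
g2 = in4 XNOR g1 = false XNOR true = false
g3 = in2 AND g2 = false AND false = false
g4 = g3 NAND in3 = false NAND true = true
g5 = g1 XOR in1 = true XOR true = false
g11 = g1 XOR g5 = true XOR false = true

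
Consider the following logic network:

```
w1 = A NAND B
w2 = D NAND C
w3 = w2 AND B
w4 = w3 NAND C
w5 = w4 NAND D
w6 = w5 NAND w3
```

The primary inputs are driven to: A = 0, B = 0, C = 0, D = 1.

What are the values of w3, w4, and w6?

w3 = 0; w4 = 1; w6 = 1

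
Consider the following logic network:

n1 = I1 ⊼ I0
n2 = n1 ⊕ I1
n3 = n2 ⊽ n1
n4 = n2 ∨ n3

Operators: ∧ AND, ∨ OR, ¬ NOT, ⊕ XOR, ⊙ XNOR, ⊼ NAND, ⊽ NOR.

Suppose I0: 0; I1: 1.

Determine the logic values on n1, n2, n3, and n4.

n1 = 1, n2 = 0, n3 = 0, n4 = 0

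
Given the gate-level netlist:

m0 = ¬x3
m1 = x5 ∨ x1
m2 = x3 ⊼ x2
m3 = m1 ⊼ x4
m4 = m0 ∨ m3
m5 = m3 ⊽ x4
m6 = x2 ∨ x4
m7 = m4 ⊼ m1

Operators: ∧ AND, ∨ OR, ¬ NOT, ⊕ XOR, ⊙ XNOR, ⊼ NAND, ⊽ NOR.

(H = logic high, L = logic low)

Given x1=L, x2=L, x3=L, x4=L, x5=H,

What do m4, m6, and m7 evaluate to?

m4 = H  m6 = L  m7 = L

m0 = NOT x3 = NOT L = H
m1 = x5 OR x1 = H OR L = H
m3 = m1 NAND x4 = H NAND L = H
m4 = m0 OR m3 = H OR H = H
m6 = x2 OR x4 = L OR L = L
m7 = m4 NAND m1 = H NAND H = L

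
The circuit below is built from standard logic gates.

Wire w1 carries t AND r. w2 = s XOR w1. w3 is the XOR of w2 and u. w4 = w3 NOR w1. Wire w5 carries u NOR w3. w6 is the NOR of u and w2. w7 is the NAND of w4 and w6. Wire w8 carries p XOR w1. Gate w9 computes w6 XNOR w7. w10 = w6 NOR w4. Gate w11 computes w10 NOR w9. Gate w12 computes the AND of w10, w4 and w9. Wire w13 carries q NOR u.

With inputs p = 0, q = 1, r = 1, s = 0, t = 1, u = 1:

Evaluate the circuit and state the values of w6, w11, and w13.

w6 = 0, w11 = 0, w13 = 0

w1 = t AND r = 1 AND 1 = 1
w2 = s XOR w1 = 0 XOR 1 = 1
w3 = w2 XOR u = 1 XOR 1 = 0
w4 = w3 NOR w1 = 0 NOR 1 = 0
w6 = u NOR w2 = 1 NOR 1 = 0
w7 = w4 NAND w6 = 0 NAND 0 = 1
w9 = w6 XNOR w7 = 0 XNOR 1 = 0
w10 = w6 NOR w4 = 0 NOR 0 = 1
w11 = w10 NOR w9 = 1 NOR 0 = 0
w13 = q NOR u = 1 NOR 1 = 0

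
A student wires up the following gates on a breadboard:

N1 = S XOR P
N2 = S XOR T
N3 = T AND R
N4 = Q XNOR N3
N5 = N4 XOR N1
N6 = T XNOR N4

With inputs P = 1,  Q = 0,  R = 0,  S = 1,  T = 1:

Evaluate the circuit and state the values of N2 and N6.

N2 = 0  N6 = 1

N2 = S XOR T = 1 XOR 1 = 0
N3 = T AND R = 1 AND 0 = 0
N4 = Q XNOR N3 = 0 XNOR 0 = 1
N6 = T XNOR N4 = 1 XNOR 1 = 1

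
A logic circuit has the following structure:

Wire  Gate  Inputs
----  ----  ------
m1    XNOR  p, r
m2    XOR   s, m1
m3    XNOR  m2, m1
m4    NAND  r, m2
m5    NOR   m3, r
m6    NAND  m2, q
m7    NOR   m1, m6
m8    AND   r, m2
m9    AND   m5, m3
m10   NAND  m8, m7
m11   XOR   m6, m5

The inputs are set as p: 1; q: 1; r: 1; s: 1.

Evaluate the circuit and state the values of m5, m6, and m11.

m1 = p XNOR r = 1 XNOR 1 = 1
m2 = s XOR m1 = 1 XOR 1 = 0
m3 = m2 XNOR m1 = 0 XNOR 1 = 0
m5 = m3 NOR r = 0 NOR 1 = 0
m6 = m2 NAND q = 0 NAND 1 = 1
m11 = m6 XOR m5 = 1 XOR 0 = 1

m5 = 0, m6 = 1, m11 = 1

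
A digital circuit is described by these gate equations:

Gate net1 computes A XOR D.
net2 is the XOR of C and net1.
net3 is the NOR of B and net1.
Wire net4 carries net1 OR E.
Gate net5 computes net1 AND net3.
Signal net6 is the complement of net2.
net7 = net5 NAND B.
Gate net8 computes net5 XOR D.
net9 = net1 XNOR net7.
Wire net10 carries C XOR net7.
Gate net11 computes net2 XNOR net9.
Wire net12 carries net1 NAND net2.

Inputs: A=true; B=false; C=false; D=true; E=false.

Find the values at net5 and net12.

net1 = A XOR D = true XOR true = false
net2 = C XOR net1 = false XOR false = false
net3 = B NOR net1 = false NOR false = true
net5 = net1 AND net3 = false AND true = false
net12 = net1 NAND net2 = false NAND false = true

net5 = false; net12 = true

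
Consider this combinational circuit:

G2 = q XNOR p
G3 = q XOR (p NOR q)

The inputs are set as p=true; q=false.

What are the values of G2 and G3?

G2 = false, G3 = false

G2 = false XNOR true = false
G3 = false XOR (true NOR false) = false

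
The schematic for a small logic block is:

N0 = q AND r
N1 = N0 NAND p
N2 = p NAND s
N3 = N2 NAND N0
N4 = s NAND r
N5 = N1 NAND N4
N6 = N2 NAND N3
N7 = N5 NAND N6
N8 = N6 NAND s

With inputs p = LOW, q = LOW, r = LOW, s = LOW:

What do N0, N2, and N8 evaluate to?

N0 = LOW  N2 = HIGH  N8 = HIGH

N0 = q AND r = LOW AND LOW = LOW
N2 = p NAND s = LOW NAND LOW = HIGH
N3 = N2 NAND N0 = HIGH NAND LOW = HIGH
N6 = N2 NAND N3 = HIGH NAND HIGH = LOW
N8 = N6 NAND s = LOW NAND LOW = HIGH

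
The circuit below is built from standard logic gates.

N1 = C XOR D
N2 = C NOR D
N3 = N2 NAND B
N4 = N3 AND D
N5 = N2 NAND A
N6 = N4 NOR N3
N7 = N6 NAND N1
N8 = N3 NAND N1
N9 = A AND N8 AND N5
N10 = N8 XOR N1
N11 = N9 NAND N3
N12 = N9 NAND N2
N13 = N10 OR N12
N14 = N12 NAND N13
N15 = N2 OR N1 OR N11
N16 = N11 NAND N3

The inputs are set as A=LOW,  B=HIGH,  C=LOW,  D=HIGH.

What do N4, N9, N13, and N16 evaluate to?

N1 = C XOR D = LOW XOR HIGH = HIGH
N2 = C NOR D = LOW NOR HIGH = LOW
N3 = N2 NAND B = LOW NAND HIGH = HIGH
N4 = N3 AND D = HIGH AND HIGH = HIGH
N5 = N2 NAND A = LOW NAND LOW = HIGH
N8 = N3 NAND N1 = HIGH NAND HIGH = LOW
N9 = A AND N8 AND N5 = LOW AND LOW AND HIGH = LOW
N10 = N8 XOR N1 = LOW XOR HIGH = HIGH
N11 = N9 NAND N3 = LOW NAND HIGH = HIGH
N12 = N9 NAND N2 = LOW NAND LOW = HIGH
N13 = N10 OR N12 = HIGH OR HIGH = HIGH
N16 = N11 NAND N3 = HIGH NAND HIGH = LOW

N4 = HIGH  N9 = LOW  N13 = HIGH  N16 = LOW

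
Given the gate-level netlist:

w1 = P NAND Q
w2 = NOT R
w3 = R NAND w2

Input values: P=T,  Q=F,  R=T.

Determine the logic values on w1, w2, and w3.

w1 = T; w2 = F; w3 = T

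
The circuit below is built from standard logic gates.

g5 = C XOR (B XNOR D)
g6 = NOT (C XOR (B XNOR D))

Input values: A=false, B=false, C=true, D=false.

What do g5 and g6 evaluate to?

g5 = true XOR (false XNOR false) = false
g6 = NOT (true XOR (false XNOR false)) = true

g5 = false  g6 = true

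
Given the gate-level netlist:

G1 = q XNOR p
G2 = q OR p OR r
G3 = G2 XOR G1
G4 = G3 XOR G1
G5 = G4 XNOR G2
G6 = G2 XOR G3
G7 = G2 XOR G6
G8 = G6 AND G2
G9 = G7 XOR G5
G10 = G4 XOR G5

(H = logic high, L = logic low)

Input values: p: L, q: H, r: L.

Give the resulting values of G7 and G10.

G7 = H, G10 = L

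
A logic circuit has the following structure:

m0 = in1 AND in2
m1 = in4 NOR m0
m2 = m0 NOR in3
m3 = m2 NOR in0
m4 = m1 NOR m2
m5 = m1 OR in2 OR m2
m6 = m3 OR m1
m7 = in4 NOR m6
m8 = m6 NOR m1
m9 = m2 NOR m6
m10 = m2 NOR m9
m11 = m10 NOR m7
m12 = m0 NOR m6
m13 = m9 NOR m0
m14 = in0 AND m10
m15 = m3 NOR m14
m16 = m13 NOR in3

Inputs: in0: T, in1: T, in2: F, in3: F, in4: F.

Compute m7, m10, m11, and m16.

m0 = in1 AND in2 = T AND F = F
m1 = in4 NOR m0 = F NOR F = T
m2 = m0 NOR in3 = F NOR F = T
m3 = m2 NOR in0 = T NOR T = F
m6 = m3 OR m1 = F OR T = T
m7 = in4 NOR m6 = F NOR T = F
m9 = m2 NOR m6 = T NOR T = F
m10 = m2 NOR m9 = T NOR F = F
m11 = m10 NOR m7 = F NOR F = T
m13 = m9 NOR m0 = F NOR F = T
m16 = m13 NOR in3 = T NOR F = F

m7 = F, m10 = F, m11 = T, m16 = F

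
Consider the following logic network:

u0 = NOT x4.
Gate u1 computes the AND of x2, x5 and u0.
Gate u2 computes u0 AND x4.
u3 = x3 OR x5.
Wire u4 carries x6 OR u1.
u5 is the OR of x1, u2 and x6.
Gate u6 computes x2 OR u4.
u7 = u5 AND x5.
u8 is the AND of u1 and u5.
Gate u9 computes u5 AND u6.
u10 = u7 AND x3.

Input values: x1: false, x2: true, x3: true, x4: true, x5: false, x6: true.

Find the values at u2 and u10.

u2 = false, u10 = false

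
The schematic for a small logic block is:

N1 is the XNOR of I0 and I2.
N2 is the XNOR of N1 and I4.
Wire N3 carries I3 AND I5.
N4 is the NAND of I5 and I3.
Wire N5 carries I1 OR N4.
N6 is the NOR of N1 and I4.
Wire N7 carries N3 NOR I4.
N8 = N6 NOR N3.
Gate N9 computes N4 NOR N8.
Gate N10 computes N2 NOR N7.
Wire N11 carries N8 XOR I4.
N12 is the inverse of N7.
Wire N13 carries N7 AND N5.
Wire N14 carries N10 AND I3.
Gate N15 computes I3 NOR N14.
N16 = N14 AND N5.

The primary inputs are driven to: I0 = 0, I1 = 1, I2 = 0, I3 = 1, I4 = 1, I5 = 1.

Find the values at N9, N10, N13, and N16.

N1 = I0 XNOR I2 = 0 XNOR 0 = 1
N2 = N1 XNOR I4 = 1 XNOR 1 = 1
N3 = I3 AND I5 = 1 AND 1 = 1
N4 = I5 NAND I3 = 1 NAND 1 = 0
N5 = I1 OR N4 = 1 OR 0 = 1
N6 = N1 NOR I4 = 1 NOR 1 = 0
N7 = N3 NOR I4 = 1 NOR 1 = 0
N8 = N6 NOR N3 = 0 NOR 1 = 0
N9 = N4 NOR N8 = 0 NOR 0 = 1
N10 = N2 NOR N7 = 1 NOR 0 = 0
N13 = N7 AND N5 = 0 AND 1 = 0
N14 = N10 AND I3 = 0 AND 1 = 0
N16 = N14 AND N5 = 0 AND 1 = 0

N9 = 1; N10 = 0; N13 = 0; N16 = 0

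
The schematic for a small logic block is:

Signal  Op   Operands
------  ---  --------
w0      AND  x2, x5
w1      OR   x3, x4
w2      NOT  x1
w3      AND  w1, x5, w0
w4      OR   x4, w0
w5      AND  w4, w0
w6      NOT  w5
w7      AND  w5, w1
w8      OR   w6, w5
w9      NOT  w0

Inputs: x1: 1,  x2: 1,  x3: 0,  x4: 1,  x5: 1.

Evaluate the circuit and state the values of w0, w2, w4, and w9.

w0 = 1; w2 = 0; w4 = 1; w9 = 0

w0 = x2 AND x5 = 1 AND 1 = 1
w2 = NOT x1 = NOT 1 = 0
w4 = x4 OR w0 = 1 OR 1 = 1
w9 = NOT w0 = NOT 1 = 0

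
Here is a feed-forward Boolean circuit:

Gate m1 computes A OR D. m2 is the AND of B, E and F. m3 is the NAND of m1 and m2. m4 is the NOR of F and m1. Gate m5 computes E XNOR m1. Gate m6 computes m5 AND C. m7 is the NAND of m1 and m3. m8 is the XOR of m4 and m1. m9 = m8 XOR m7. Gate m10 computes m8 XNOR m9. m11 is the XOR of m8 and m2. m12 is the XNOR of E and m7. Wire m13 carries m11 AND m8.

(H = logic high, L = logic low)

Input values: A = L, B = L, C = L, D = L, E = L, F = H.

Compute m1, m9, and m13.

m1 = L; m9 = H; m13 = L

m1 = A OR D = L OR L = L
m2 = B AND E AND F = L AND L AND H = L
m3 = m1 NAND m2 = L NAND L = H
m4 = F NOR m1 = H NOR L = L
m7 = m1 NAND m3 = L NAND H = H
m8 = m4 XOR m1 = L XOR L = L
m9 = m8 XOR m7 = L XOR H = H
m11 = m8 XOR m2 = L XOR L = L
m13 = m11 AND m8 = L AND L = L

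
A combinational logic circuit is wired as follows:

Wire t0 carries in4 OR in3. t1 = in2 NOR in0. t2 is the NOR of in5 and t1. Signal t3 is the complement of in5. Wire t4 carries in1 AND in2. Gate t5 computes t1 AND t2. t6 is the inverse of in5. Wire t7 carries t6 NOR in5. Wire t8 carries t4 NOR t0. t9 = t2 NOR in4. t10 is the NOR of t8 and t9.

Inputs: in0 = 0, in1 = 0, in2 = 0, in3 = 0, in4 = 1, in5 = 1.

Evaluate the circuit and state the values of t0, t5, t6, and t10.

t0 = in4 OR in3 = 1 OR 0 = 1
t1 = in2 NOR in0 = 0 NOR 0 = 1
t2 = in5 NOR t1 = 1 NOR 1 = 0
t4 = in1 AND in2 = 0 AND 0 = 0
t5 = t1 AND t2 = 1 AND 0 = 0
t6 = NOT in5 = NOT 1 = 0
t8 = t4 NOR t0 = 0 NOR 1 = 0
t9 = t2 NOR in4 = 0 NOR 1 = 0
t10 = t8 NOR t9 = 0 NOR 0 = 1

t0 = 1, t5 = 0, t6 = 0, t10 = 1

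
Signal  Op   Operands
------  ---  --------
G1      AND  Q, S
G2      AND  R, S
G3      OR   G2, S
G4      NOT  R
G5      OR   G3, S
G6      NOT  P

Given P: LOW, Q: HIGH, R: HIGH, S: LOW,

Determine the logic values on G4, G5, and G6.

G4 = LOW, G5 = LOW, G6 = HIGH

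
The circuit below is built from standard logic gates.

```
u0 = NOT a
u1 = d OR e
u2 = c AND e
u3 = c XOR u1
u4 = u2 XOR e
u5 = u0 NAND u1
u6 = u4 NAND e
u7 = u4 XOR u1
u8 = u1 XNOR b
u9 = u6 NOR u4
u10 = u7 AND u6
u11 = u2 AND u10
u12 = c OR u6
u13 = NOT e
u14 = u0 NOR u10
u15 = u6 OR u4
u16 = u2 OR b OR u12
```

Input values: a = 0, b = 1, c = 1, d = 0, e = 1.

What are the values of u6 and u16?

u6 = 1  u16 = 1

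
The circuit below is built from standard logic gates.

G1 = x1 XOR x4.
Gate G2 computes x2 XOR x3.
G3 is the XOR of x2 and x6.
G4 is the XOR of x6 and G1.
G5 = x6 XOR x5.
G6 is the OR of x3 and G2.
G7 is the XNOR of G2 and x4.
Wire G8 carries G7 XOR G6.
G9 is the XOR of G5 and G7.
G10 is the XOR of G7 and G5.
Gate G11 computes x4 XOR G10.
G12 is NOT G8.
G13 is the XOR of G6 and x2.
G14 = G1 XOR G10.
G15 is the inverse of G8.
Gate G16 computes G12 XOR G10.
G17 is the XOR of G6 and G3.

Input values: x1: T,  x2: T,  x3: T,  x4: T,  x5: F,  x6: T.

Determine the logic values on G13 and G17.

G2 = x2 XOR x3 = T XOR T = F
G3 = x2 XOR x6 = T XOR T = F
G6 = x3 OR G2 = T OR F = T
G13 = G6 XOR x2 = T XOR T = F
G17 = G6 XOR G3 = T XOR F = T

G13 = F, G17 = T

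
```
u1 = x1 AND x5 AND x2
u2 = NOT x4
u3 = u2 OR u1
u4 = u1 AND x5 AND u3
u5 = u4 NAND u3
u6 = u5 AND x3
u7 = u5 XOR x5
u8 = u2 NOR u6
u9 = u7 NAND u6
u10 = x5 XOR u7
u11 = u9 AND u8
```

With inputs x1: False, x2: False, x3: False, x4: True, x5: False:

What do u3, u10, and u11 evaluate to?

u1 = x1 AND x5 AND x2 = False AND False AND False = False
u2 = NOT x4 = NOT True = False
u3 = u2 OR u1 = False OR False = False
u4 = u1 AND x5 AND u3 = False AND False AND False = False
u5 = u4 NAND u3 = False NAND False = True
u6 = u5 AND x3 = True AND False = False
u7 = u5 XOR x5 = True XOR False = True
u8 = u2 NOR u6 = False NOR False = True
u9 = u7 NAND u6 = True NAND False = True
u10 = x5 XOR u7 = False XOR True = True
u11 = u9 AND u8 = True AND True = True

u3 = False, u10 = True, u11 = True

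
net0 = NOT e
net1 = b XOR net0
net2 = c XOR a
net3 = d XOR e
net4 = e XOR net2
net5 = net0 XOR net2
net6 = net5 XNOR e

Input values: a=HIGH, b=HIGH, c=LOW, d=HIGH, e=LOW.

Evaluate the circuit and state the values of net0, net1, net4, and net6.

net0 = HIGH, net1 = LOW, net4 = HIGH, net6 = HIGH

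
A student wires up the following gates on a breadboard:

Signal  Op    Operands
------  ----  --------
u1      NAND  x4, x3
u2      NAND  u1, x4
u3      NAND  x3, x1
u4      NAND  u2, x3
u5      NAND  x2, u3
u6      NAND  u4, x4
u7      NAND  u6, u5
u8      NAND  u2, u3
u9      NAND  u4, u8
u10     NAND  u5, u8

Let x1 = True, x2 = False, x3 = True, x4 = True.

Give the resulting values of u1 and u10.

u1 = False, u10 = False

u1 = x4 NAND x3 = True NAND True = False
u2 = u1 NAND x4 = False NAND True = True
u3 = x3 NAND x1 = True NAND True = False
u5 = x2 NAND u3 = False NAND False = True
u8 = u2 NAND u3 = True NAND False = True
u10 = u5 NAND u8 = True NAND True = False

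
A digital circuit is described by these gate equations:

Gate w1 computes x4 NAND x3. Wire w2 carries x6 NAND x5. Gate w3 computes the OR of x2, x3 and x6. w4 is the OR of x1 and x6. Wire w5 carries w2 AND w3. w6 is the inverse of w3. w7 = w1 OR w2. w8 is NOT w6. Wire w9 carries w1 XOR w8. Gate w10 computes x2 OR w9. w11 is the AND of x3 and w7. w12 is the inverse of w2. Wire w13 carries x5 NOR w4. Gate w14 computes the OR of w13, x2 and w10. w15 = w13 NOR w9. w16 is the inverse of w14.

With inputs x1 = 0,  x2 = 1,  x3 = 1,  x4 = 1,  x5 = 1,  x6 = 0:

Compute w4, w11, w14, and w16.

w1 = x4 NAND x3 = 1 NAND 1 = 0
w2 = x6 NAND x5 = 0 NAND 1 = 1
w3 = x2 OR x3 OR x6 = 1 OR 1 OR 0 = 1
w4 = x1 OR x6 = 0 OR 0 = 0
w6 = NOT w3 = NOT 1 = 0
w7 = w1 OR w2 = 0 OR 1 = 1
w8 = NOT w6 = NOT 0 = 1
w9 = w1 XOR w8 = 0 XOR 1 = 1
w10 = x2 OR w9 = 1 OR 1 = 1
w11 = x3 AND w7 = 1 AND 1 = 1
w13 = x5 NOR w4 = 1 NOR 0 = 0
w14 = w13 OR x2 OR w10 = 0 OR 1 OR 1 = 1
w16 = NOT w14 = NOT 1 = 0

w4 = 0; w11 = 1; w14 = 1; w16 = 0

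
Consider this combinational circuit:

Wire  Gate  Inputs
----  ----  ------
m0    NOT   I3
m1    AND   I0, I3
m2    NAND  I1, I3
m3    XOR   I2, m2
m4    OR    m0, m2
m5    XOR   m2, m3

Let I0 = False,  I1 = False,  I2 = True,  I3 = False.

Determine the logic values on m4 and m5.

m4 = True; m5 = True

m0 = NOT I3 = NOT False = True
m2 = I1 NAND I3 = False NAND False = True
m3 = I2 XOR m2 = True XOR True = False
m4 = m0 OR m2 = True OR True = True
m5 = m2 XOR m3 = True XOR False = True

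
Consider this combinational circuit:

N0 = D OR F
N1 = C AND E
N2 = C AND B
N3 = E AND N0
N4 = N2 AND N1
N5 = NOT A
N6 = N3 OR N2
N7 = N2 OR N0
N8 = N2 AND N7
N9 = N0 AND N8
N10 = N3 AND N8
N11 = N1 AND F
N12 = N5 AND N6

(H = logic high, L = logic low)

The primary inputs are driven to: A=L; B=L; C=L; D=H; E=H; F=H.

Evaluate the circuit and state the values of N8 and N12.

N8 = L, N12 = H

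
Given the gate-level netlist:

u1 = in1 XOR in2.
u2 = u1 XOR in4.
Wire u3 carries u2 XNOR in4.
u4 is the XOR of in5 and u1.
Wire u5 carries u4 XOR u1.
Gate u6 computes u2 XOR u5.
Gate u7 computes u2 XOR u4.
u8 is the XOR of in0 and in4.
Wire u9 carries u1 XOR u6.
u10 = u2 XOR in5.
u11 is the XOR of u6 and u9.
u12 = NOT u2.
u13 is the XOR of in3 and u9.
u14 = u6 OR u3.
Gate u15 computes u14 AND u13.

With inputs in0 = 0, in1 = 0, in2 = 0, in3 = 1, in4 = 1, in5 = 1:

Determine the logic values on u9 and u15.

u1 = in1 XOR in2 = 0 XOR 0 = 0
u2 = u1 XOR in4 = 0 XOR 1 = 1
u3 = u2 XNOR in4 = 1 XNOR 1 = 1
u4 = in5 XOR u1 = 1 XOR 0 = 1
u5 = u4 XOR u1 = 1 XOR 0 = 1
u6 = u2 XOR u5 = 1 XOR 1 = 0
u9 = u1 XOR u6 = 0 XOR 0 = 0
u13 = in3 XOR u9 = 1 XOR 0 = 1
u14 = u6 OR u3 = 0 OR 1 = 1
u15 = u14 AND u13 = 1 AND 1 = 1

u9 = 0; u15 = 1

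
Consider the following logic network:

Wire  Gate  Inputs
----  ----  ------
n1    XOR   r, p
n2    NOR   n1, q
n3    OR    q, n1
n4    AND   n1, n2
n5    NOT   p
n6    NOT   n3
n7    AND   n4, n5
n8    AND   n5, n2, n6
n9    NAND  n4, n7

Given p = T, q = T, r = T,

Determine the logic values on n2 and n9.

n1 = r XOR p = T XOR T = F
n2 = n1 NOR q = F NOR T = F
n4 = n1 AND n2 = F AND F = F
n5 = NOT p = NOT T = F
n7 = n4 AND n5 = F AND F = F
n9 = n4 NAND n7 = F NAND F = T

n2 = F, n9 = T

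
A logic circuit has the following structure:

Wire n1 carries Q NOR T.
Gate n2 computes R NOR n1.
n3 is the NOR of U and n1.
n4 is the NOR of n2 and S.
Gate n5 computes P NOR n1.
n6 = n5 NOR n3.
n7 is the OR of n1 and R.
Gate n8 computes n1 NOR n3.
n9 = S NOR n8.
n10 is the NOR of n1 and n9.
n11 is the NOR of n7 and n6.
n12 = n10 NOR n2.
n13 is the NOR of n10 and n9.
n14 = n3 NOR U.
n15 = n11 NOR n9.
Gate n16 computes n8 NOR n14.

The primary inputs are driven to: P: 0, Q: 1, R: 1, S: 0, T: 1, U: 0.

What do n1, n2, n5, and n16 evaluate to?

n1 = 0, n2 = 0, n5 = 1, n16 = 1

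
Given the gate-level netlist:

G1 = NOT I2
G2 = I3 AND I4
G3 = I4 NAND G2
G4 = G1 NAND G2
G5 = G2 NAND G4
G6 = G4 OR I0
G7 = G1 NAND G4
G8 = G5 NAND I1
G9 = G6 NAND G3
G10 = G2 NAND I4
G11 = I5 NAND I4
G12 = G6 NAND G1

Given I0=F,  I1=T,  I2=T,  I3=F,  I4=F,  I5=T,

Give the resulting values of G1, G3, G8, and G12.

G1 = NOT I2 = NOT T = F
G2 = I3 AND I4 = F AND F = F
G3 = I4 NAND G2 = F NAND F = T
G4 = G1 NAND G2 = F NAND F = T
G5 = G2 NAND G4 = F NAND T = T
G6 = G4 OR I0 = T OR F = T
G8 = G5 NAND I1 = T NAND T = F
G12 = G6 NAND G1 = T NAND F = T

G1 = F, G3 = T, G8 = F, G12 = T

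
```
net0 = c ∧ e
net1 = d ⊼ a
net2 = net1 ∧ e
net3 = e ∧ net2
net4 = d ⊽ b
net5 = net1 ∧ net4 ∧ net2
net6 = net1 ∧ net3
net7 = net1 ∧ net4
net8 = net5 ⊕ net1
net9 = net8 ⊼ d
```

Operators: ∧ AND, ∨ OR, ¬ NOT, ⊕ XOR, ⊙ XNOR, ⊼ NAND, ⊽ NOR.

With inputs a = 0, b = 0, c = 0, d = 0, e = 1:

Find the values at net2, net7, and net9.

net2 = 1, net7 = 1, net9 = 1

net1 = d NAND a = 0 NAND 0 = 1
net2 = net1 AND e = 1 AND 1 = 1
net4 = d NOR b = 0 NOR 0 = 1
net5 = net1 AND net4 AND net2 = 1 AND 1 AND 1 = 1
net7 = net1 AND net4 = 1 AND 1 = 1
net8 = net5 XOR net1 = 1 XOR 1 = 0
net9 = net8 NAND d = 0 NAND 0 = 1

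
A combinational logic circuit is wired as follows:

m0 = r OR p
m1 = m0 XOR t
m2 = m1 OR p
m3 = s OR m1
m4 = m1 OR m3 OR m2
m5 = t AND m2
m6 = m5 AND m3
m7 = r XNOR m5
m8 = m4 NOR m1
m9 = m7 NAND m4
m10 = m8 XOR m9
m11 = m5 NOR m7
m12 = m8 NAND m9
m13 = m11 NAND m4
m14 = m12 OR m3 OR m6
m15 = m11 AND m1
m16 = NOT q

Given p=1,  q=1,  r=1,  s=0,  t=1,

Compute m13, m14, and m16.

m0 = r OR p = 1 OR 1 = 1
m1 = m0 XOR t = 1 XOR 1 = 0
m2 = m1 OR p = 0 OR 1 = 1
m3 = s OR m1 = 0 OR 0 = 0
m4 = m1 OR m3 OR m2 = 0 OR 0 OR 1 = 1
m5 = t AND m2 = 1 AND 1 = 1
m6 = m5 AND m3 = 1 AND 0 = 0
m7 = r XNOR m5 = 1 XNOR 1 = 1
m8 = m4 NOR m1 = 1 NOR 0 = 0
m9 = m7 NAND m4 = 1 NAND 1 = 0
m11 = m5 NOR m7 = 1 NOR 1 = 0
m12 = m8 NAND m9 = 0 NAND 0 = 1
m13 = m11 NAND m4 = 0 NAND 1 = 1
m14 = m12 OR m3 OR m6 = 1 OR 0 OR 0 = 1
m16 = NOT q = NOT 1 = 0

m13 = 1, m14 = 1, m16 = 0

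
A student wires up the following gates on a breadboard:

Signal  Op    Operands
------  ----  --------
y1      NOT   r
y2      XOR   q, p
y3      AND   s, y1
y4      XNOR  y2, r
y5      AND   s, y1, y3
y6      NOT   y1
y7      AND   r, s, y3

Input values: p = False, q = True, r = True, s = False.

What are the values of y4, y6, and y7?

y1 = NOT r = NOT True = False
y2 = q XOR p = True XOR False = True
y3 = s AND y1 = False AND False = False
y4 = y2 XNOR r = True XNOR True = True
y6 = NOT y1 = NOT False = True
y7 = r AND s AND y3 = True AND False AND False = False

y4 = True, y6 = True, y7 = False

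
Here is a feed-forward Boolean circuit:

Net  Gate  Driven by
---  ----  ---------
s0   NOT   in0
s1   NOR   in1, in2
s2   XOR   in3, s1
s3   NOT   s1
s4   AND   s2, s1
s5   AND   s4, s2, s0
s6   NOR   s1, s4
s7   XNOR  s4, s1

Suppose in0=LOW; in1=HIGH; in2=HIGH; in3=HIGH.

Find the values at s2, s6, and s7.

s1 = in1 NOR in2 = HIGH NOR HIGH = LOW
s2 = in3 XOR s1 = HIGH XOR LOW = HIGH
s4 = s2 AND s1 = HIGH AND LOW = LOW
s6 = s1 NOR s4 = LOW NOR LOW = HIGH
s7 = s4 XNOR s1 = LOW XNOR LOW = HIGH

s2 = HIGH; s6 = HIGH; s7 = HIGH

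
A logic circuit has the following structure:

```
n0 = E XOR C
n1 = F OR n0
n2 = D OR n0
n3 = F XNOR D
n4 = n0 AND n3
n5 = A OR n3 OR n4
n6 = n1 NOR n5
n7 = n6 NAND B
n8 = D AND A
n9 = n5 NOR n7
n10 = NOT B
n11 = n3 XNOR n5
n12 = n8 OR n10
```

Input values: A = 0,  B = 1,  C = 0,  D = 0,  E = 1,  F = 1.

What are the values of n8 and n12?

n8 = 0  n12 = 0

n8 = D AND A = 0 AND 0 = 0
n10 = NOT B = NOT 1 = 0
n12 = n8 OR n10 = 0 OR 0 = 0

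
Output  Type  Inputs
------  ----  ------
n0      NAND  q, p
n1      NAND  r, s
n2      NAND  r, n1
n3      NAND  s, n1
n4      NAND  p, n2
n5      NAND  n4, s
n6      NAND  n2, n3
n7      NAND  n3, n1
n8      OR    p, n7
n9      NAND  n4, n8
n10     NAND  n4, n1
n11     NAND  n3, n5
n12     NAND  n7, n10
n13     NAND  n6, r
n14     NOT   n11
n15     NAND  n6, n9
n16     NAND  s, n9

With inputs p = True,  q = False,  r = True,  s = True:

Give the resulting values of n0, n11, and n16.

n0 = q NAND p = False NAND True = True
n1 = r NAND s = True NAND True = False
n2 = r NAND n1 = True NAND False = True
n3 = s NAND n1 = True NAND False = True
n4 = p NAND n2 = True NAND True = False
n5 = n4 NAND s = False NAND True = True
n7 = n3 NAND n1 = True NAND False = True
n8 = p OR n7 = True OR True = True
n9 = n4 NAND n8 = False NAND True = True
n11 = n3 NAND n5 = True NAND True = False
n16 = s NAND n9 = True NAND True = False

n0 = True, n11 = False, n16 = False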